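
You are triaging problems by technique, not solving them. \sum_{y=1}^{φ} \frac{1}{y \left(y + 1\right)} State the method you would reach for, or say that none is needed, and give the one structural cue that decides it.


Technique: telescoping — \frac{1}{y \left(y + 1\right)} hides a difference of shifted reciprocals — decompose it and the middle of the sum vanishes.


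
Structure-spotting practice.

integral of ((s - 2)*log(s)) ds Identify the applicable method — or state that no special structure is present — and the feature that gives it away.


Diagnosis: integration by parts — a polynomial next to log(s): integrate the polynomial, differentiate the log, and the integral simplifies in one pass.


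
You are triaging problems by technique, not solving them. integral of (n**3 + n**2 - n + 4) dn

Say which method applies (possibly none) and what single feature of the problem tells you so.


Verdict: no special technique — every term is a constant multiple of a power of n; term-wise power-rule integration needs no preliminary transformation.


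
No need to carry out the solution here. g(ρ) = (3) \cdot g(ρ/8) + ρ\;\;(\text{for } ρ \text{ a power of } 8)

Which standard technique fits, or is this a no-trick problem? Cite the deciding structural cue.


Verdict: the master substitution — the argument shrinks by the factor 8, so measure the index on a logarithmic scale and the recursion becomes a shift.


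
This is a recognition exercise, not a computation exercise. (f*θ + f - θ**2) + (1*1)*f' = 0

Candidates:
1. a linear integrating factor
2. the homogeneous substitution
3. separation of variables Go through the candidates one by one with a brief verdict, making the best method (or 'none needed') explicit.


Best approach: a linear integrating factor — linear in the unknown with genuine forcing: multiply through by the exponential of the integrated coefficient and the left side closes into one derivative.
- a linear integrating factor: applies; the problem has the shape this method handles.
- the homogeneous substitution: solved for the derivative, the right side changes under joint scaling of the two variables.
- separation of variables — no algebra isolates the independent variable on one side and the unknown on the other.


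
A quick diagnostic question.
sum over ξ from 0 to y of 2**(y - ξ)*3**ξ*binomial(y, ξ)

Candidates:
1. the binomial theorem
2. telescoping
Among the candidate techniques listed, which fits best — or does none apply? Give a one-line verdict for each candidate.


Method: the binomial theorem — binomial coefficients against complementary powers of 3 and 2: recognize the binomial expansion and resum.
- the binomial theorem — applicable, and directly so.
- telescoping: the terms as presented offer no neighboring cancellation — a telescoping rewrite may exist, but the displayed structure does not hand one over.


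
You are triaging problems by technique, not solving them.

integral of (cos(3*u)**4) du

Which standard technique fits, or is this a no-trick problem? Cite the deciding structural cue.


Technique: a trigonometric identity — the even exponent on cos(3*u)**4 signals one move: rewrite via cos of the doubled angle.


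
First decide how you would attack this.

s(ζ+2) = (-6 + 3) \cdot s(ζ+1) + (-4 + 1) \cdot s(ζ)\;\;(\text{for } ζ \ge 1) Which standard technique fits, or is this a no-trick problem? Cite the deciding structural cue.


Verdict: the characteristic-root method — linear, homogeneous, constant coefficients: solutions of the form r^ζ exist — find the roots of the characteristic polynomial.


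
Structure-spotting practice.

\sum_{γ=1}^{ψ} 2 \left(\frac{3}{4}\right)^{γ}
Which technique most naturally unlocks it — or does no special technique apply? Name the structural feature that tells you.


Best approach: the geometric series formula — each term is \frac{3}{4} times the previous one, so the geometric-series formula applies directly.


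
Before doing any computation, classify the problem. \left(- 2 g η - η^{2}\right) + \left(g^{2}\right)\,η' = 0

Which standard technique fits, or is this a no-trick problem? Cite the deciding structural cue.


Method: the homogeneous substitution — solved for the derivative, the right side is unchanged under scaling g and η together — it depends only on the ratio η/g, so substitute a single ratio variable. This doubles as a Bernoulli equation in the unknown as written; the homogeneous route needs no setup at all.


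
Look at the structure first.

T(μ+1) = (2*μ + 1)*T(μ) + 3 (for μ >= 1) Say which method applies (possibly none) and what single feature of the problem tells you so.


Diagnosis: a summation factor — because the multiplier 2*μ + 1 is index-dependent, divide through by its running product and sum the resulting differences.


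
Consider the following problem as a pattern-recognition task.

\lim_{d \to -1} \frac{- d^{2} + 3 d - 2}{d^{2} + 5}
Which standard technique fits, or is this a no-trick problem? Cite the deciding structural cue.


Method: no special technique — the expression is continuous at the evaluation point — substitute directly; no indeterminate form appears.


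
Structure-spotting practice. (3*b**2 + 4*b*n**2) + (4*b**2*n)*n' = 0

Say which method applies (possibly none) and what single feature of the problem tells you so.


Method: the exact-equation method — checking ∂/∂n of 3*b**2 + 4*b*n**2 against ∂/∂b of 4*b**2*n: they match — the equation is exact as it stands.


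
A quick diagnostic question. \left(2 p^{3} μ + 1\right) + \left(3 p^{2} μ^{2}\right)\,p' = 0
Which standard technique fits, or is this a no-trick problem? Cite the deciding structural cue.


Verdict: the exact-equation method — the mixed-partials test passes for 2 p^{3} μ + 1 and 3 p^{2} μ^{2}, so a potential function exists as presented.


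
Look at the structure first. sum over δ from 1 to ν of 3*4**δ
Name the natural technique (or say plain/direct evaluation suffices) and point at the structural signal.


Method: the geometric series formula — each term is 4 times the previous one, so the geometric-series formula applies directly.


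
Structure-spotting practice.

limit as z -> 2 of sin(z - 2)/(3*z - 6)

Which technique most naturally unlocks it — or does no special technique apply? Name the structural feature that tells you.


Best approach: l'Hôpital's rule (0/0) — numerator and denominator both vanish at 2 — a genuine 0/0 form, which is exactly when l'Hôpital applies. Known elementary limits would finish this too — the rule just bypasses the case analysis.


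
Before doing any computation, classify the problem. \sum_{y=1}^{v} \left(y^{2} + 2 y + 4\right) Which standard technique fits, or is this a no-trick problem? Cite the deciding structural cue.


Method: no special technique — Faulhaber territory: sum each constant-multiple power of y with its closed-form formula, no trick required.


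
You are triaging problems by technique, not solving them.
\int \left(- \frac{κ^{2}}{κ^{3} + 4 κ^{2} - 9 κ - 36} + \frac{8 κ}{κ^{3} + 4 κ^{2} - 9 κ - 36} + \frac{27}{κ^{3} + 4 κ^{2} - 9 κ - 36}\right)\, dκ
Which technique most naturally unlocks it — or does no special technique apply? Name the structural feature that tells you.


Verdict: partial fractions — a proper rational integrand over the factorable κ^{3} + 4 κ^{2} - 9 κ - 36: partial fractions reduce it to elementary pieces.


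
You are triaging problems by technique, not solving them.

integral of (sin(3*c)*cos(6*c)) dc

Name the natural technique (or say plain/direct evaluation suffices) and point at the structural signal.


Best approach: a trigonometric identity — mixed-frequency products such as sin(3*c)*cos(6*c) are designed for the product-to-sum formula.


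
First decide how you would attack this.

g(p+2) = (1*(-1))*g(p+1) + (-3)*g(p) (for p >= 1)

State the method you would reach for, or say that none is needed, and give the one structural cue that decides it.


Technique: the characteristic-root method — linear, homogeneous, constant coefficients: solutions of the form r^p exist — find the roots of the characteristic polynomial.


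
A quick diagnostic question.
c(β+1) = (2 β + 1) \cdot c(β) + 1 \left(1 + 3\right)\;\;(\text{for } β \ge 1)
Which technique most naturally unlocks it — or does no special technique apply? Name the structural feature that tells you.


Best approach: a summation factor — with the index-dependent coefficient 2 β + 1, dividing by the cumulative product turns the left side into a pure difference.


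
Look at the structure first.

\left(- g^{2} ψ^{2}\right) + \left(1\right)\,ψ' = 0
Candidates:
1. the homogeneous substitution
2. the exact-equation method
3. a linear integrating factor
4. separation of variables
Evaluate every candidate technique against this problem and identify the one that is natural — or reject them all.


Verdict: separation of variables — separating collects all ψ-dependence with the derivative and leaves all g-dependence opposite: variables separate.
- the homogeneous substitution — solved for the derivative, the right side changes under joint scaling of the two variables.
- the exact-equation method: the cross partial derivatives disagree, so no single potential exists.
- a linear integrating factor: the unknown enters nonlinearly (through a power, a denominator, or a transcendental function), which the linear integrating-factor recipe cannot absorb as-is — any repair would come from a preliminary substitution, not the factor.
- separation of variables: applies; the problem has the shape this method handles.


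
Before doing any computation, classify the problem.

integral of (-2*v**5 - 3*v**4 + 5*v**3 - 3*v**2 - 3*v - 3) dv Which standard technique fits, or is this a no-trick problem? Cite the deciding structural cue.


Method: no special technique — every term is a constant multiple of a power of v; term-wise power-rule integration needs no preliminary transformation.


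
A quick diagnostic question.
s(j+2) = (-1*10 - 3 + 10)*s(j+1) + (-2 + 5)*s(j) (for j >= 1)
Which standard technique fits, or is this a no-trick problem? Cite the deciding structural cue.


Method: the characteristic-root method — linear, homogeneous, constant coefficients: solutions of the form r^j exist — find the roots of the characteristic polynomial.


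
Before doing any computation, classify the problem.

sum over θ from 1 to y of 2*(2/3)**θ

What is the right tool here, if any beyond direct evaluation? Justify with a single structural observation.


Best approach: the geometric series formula — the ratio of consecutive terms is the constant 2/3, independent of the index — a geometric sum.


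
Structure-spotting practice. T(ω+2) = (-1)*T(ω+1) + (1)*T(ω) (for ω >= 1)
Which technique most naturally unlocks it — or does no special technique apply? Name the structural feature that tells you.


Best approach: the characteristic-root method — this is the constant-coefficient homogeneous case — the whole solution in ω reduces to a polynomial's roots.


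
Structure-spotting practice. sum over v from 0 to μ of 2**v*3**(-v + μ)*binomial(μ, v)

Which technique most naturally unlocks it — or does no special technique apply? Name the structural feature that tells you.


Method: the binomial theorem — the binomial coefficients weight matched powers of 2 and 3, which is exactly the expansion of a binomial power.


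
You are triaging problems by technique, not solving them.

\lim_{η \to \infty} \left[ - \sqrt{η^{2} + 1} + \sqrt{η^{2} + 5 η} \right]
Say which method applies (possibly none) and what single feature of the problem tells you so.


Verdict: conjugate multiplication — the ∞ − ∞ radical form is the exact trigger for the conjugate maneuver.


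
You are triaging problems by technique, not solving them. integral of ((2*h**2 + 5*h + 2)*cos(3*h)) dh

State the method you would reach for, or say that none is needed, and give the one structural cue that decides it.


Method: integration by parts — the integrand splits as 2*h**2 + 5*h + 2 times cos(3*h) — repeatedly differentiating the polynomial part kills it, which is the parts ladder.


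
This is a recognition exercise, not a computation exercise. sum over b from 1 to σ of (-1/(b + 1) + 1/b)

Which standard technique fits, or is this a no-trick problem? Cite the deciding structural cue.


Diagnosis: telescoping — the piece each term subtracts is 1/b advanced by one index, and it reappears with a plus sign leading the following term — the sum collapses to its boundary terms.


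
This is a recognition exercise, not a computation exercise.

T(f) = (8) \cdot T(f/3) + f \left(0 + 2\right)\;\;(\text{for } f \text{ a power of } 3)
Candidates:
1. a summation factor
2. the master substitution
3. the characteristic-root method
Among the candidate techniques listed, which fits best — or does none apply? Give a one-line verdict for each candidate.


Verdict: the master substitution — treat m = log base 3 of f as the new clock: one recursion step advances m by one while f scales by 3.
- a summation factor — the recursion divides its index rather than shifting it — there is no previous-term chain for a summation factor to telescope.
- the master substitution — applies; the problem has the shape this method handles.
- the characteristic-root method: the recursion divides its index rather than shifting it — outside the constant-shift family the root method covers.


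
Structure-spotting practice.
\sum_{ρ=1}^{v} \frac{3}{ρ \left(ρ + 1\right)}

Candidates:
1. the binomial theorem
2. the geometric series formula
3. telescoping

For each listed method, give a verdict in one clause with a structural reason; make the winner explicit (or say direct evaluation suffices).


Technique: telescoping — one partial-fraction pass turns \frac{3}{ρ \left(ρ + 1\right)} into a shifted difference, and shifted differences telescope.
- the binomial theorem: the terms lack the binomial-coefficient-weighted complementary-power pattern of an expansion.
- the geometric series formula: the ratio of consecutive terms depends on the index.
- telescoping — yes, a natural case for it.


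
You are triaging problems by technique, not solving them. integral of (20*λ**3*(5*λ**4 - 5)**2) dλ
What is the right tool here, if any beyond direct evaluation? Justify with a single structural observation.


Method: u-substitution — everything non-trivial happens through the inner expression 5*λ**4 - 5, and its derivative accounts for the remaining factor up to a constant, so set u = 5*λ**4 - 5. Multiplying out and using the power rule would succeed as well, just with far more bookkeeping.


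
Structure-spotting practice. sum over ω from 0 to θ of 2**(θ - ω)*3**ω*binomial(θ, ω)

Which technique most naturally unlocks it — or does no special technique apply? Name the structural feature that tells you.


Method: the binomial theorem — binomial coefficients against complementary powers of 3 and 2: recognize the binomial expansion and resum.


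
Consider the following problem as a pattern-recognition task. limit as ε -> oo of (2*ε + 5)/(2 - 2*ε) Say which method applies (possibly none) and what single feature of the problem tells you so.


Best approach: dominant-term comparison — as ε grows, only the highest-degree terms matter — compare leading terms and read the limit off. Differentiating the expression as a single quotient would eventually settle it as well; matching dominant growth settles it immediately.


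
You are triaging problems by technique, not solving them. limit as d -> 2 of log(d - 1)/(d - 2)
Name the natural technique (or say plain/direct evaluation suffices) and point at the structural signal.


Diagnosis: l'Hôpital's rule (0/0) — substituting 2 gives 0 over 0; differentiate top and bottom once and re-evaluate. The standard small-argument limits would also carry it; the rule is the systematic route.


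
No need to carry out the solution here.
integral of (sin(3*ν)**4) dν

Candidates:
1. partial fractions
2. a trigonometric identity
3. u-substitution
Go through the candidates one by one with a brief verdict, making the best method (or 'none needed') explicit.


Diagnosis: a trigonometric identity — sin(3*ν)**4 is the textbook power-reduction case — identities first, antiderivatives second.
- partial fractions: there is no rational-function structure to decompose.
- a trigonometric identity: applicable, and directly so.
- u-substitution — no subexpression of the integrand pairs with its own derivative as a factor — individual terms may offer their own substitutions, but any change of variable covering the whole integral would have to be constructed from outside the expression.


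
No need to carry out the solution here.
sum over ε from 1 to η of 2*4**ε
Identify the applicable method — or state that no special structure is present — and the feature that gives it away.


Best approach: the geometric series formula — check a ratio of consecutive terms: it is 4, independent of the index, so the geometric formula closes the sum.


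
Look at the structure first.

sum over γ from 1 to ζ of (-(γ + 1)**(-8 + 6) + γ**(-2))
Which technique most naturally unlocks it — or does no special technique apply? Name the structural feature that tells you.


Verdict: telescoping — the generic term is a one-step difference of γ**(-2), so partial sums shortcut to endpoint evaluation.


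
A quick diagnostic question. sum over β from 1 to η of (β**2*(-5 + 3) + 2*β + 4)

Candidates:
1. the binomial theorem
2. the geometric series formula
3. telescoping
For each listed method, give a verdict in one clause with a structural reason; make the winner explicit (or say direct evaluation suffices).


Verdict: no special technique — constant-multiple powers of β with no cancellation partners and no common ratio — use the standard power-sum formulas.
- the binomial theorem: there is no pair of bases whose matched powers would reassemble into a single binomial power.
- the geometric series formula — no single multiplier carries one term to the next throughout the sum.
- telescoping: the terms as presented offer no neighboring cancellation — a telescoping rewrite may exist, but the displayed structure does not hand one over.


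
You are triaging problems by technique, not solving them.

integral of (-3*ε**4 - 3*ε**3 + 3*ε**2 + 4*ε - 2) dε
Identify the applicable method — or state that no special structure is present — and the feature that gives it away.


Best approach: no special technique — a term-by-term power-rule job in ε; no substitution or rearrangement earns its keep here.


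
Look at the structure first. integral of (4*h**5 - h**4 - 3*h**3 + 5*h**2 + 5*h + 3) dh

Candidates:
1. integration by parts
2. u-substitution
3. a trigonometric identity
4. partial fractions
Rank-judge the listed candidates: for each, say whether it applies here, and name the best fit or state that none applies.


Technique: no special technique — nothing composite, nothing rational, nothing trigonometric — each constant-multiple power of h integrates by the power rule alone.
- integration by parts — parts would only shuffle a directly integrable integrand.
- u-substitution: no substitution does more than relabel what direct integration already handles.
- a trigonometric identity — there is no trigonometric structure at all — the integrand carries no sine or cosine to rewrite.
- partial fractions — there is no rational-function structure to decompose.


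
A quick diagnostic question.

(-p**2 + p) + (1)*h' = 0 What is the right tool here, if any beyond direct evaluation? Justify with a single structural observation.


Best approach: no special technique — the slope is a function of p alone, so integrate both sides directly.


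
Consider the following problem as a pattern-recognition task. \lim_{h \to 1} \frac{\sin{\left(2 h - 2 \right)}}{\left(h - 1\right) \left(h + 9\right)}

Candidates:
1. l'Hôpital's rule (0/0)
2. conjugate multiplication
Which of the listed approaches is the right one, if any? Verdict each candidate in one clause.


Best approach: l'Hôpital's rule (0/0) — the 0/0 form at 1 is the signature situation for l'Hôpital's rule. One could equally expand both pieces locally and compare leading terms; the rule does that in one stroke.
- l'Hôpital's rule (0/0) — yes, a natural case for it.
- conjugate multiplication: no difference of divergent radicals appears, so rationalizing has nothing to cancel.


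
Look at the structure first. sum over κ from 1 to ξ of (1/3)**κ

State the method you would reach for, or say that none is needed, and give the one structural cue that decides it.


Technique: the geometric series formula — term-over-term division gives 1/3 every time — index-free ratio, geometric sum formula applies.


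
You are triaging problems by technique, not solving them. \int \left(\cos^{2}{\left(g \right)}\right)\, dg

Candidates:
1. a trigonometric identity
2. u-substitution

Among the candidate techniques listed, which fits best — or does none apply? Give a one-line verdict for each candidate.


Best approach: a trigonometric identity — \cos^{2}{\left(g \right)} is an even power — the power-reduction identity rewrites it into first-degree cosines.
- a trigonometric identity: a fit — the right tool for this form.
- u-substitution: no subexpression of the integrand serves as a whole-integral substitution inner — individual terms may offer their own, but none carries its derivative as a factor of the full integrand; a working change of variable would have to be constructed from outside the expression.


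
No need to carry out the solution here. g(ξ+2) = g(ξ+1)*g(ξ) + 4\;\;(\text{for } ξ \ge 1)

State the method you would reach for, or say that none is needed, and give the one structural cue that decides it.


Best approach: no special technique — this one you iterate or analyze qualitatively: the nonlinearity defeats linear solution methods.


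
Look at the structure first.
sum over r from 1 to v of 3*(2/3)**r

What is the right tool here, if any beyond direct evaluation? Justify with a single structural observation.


Method: the geometric series formula — consecutive terms stand in a fixed index-free ratio — the geometric sum formula closes it.


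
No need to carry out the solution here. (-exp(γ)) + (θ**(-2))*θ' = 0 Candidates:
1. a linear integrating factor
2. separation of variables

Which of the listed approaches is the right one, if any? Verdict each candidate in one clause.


Method: separation of variables — one side of the product carries the independent variable, the other the unknown — the textbook separation shape.
- a linear integrating factor: a nonlinear term in the unknown puts this outside the integrating-factor template.
- separation of variables — yes — fits the structure here.


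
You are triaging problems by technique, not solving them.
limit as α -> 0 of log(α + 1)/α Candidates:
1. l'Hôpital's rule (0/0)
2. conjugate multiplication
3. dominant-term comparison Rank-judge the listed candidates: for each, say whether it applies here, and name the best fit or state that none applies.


Method: l'Hôpital's rule (0/0) — plug in 0: top and bottom both hit zero, so differentiate each and retry. The standard small-argument limits would also carry it; the rule is the systematic route.
- l'Hôpital's rule (0/0): yes, a natural case for it.
- conjugate multiplication: multiplying by a conjugate would not remove any indeterminacy here.
- dominant-term comparison — leading-power comparison does not apply to this form.


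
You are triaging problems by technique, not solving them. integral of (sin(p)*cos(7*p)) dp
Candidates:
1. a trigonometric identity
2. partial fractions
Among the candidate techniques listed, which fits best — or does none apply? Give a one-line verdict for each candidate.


Verdict: a trigonometric identity — mixed-frequency products such as sin(p)*cos(7*p) are designed for the product-to-sum formula.
- a trigonometric identity: yes — fits the structure here.
- partial fractions — the expression is not a ratio of polynomials that decomposes further.


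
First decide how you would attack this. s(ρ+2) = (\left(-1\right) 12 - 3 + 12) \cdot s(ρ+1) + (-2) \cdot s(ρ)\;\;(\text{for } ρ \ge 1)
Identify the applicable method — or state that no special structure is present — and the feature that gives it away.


Verdict: the characteristic-root method — every coefficient is a fixed number and the forcing is zero — substitute r^ρ and read off the root equation.


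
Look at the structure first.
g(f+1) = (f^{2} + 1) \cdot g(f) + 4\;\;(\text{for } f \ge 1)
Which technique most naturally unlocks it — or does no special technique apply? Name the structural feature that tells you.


Diagnosis: a summation factor — first-order linear but the coefficient f^{2} + 1 moves with the index — divide by the cumulative product and telescope.


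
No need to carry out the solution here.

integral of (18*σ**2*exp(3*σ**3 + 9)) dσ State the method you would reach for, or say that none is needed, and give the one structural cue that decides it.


Technique: u-substitution — viewed as a product, the integrand is a composition evaluated at 3*σ**3 + 9 times (a constant multiple of) that inner expression's derivative, so u = 3*σ**3 + 9 makes it elementary.


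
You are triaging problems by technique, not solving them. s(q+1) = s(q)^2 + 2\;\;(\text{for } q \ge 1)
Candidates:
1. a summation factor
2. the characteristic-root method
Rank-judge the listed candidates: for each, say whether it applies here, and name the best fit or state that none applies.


Best approach: no special technique — the recurrence is nonlinear in the sequence values; study it directly, no linear machinery applies.
- a summation factor: no summation factor applies — the rule is not linear in the sequence values.
- the characteristic-root method — the recursion is nonlinear in the sequence values, so no linear-modes ansatz applies.


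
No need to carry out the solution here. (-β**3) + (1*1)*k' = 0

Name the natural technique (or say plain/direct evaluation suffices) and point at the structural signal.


Best approach: no special technique — the slope is a pure function of β; integrate both sides and be done.


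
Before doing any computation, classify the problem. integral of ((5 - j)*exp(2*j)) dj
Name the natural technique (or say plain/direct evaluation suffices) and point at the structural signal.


Method: integration by parts — differentiate 5 - j, integrate exp(2*j): each pass lowers the polynomial degree, so parts terminates.


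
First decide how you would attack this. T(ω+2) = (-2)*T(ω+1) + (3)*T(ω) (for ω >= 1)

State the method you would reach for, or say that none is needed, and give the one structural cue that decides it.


Best approach: the characteristic-root method — try a geometric ansatz r^ω: constant coefficients turn the recurrence into one polynomial equation in r.


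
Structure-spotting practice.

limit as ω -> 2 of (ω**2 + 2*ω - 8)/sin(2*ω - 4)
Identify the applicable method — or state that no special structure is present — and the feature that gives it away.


Method: l'Hôpital's rule (0/0) — both numerator and denominator vanish at 2: the genuine 0/0 indeterminate that l'Hôpital exists for. A first-order expansion at the point is an equally standard path; the rule packages it.


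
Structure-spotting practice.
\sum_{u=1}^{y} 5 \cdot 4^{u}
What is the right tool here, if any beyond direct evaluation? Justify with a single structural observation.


Technique: the geometric series formula — the ratio of consecutive terms is the constant 4, independent of the index — a geometric sum.


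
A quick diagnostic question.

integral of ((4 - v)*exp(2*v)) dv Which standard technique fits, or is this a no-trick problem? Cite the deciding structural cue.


Technique: integration by parts — the integrand splits as 4 - v times exp(2*v) — repeatedly differentiating the polynomial part kills it, which is the parts ladder.


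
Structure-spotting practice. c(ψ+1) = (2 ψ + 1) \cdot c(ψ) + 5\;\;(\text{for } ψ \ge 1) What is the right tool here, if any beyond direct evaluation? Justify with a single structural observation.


Technique: a summation factor — one-term recursion with variable weight 2 ψ + 1 is solved by product normalization, not by root-finding.


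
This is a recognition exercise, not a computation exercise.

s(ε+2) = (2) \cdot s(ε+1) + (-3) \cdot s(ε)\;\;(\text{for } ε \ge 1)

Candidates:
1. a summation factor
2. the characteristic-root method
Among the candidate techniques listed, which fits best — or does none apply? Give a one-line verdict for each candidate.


Technique: the characteristic-root method — no index-dependence in the weights and nothing inhomogeneous: classic characteristic-equation setup.
- a summation factor: the recurrence reaches back more than one step, outside the first-order family a summation factor normalizes.
- the characteristic-root method: yes, a natural case for it.


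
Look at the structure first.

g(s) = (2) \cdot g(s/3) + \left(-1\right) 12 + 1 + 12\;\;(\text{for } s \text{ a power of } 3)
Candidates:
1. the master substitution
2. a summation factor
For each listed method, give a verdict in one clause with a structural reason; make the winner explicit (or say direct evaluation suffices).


Verdict: the master substitution — treat m = log base 3 of s as the new clock: one recursion step advances m by one while s scales by 3.
- the master substitution — a fit — the right tool for this form.
- a summation factor — a divided-index call is outside the fixed-shift first-order family a summation factor normalizes.


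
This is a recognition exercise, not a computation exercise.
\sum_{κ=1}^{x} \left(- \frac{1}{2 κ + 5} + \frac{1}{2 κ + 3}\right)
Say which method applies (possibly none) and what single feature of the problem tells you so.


Verdict: telescoping — the generic term is a one-step difference of \frac{1}{2 κ + 3}, so partial sums shortcut to endpoint evaluation.


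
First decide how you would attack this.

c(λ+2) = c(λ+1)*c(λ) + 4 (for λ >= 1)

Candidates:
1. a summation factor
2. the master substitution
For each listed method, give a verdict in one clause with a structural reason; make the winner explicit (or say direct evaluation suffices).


Diagnosis: no special technique — the new term depends nonlinearly on the old ones, which disqualifies every superposition-based technique.
- a summation factor — the recursion is nonlinear — outside the first-order linear family a summation factor addresses.
- the master substitution — the recursion shifts the index rather than dividing it.


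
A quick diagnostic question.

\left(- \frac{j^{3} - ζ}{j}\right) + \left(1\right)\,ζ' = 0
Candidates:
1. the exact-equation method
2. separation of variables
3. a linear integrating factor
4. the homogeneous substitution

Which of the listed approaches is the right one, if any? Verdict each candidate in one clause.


Method: a linear integrating factor — the unknown enters only to the first power against a nonzero forcing term — the integrating-factor template applies directly.
- the exact-equation method — the mixed partial derivatives differ, so the left side is not a total differential.
- separation of variables: the two dependences are entangled, not a clean product of one-variable pieces.
- a linear integrating factor: applicable, and directly so.
- the homogeneous substitution: solved for the derivative, the right side changes under joint scaling of the two variables.


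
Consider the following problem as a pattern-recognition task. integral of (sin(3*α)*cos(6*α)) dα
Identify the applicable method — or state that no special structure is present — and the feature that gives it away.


Verdict: a trigonometric identity — cross-frequency products like sin(3*α)*cos(6*α) are the textbook product-to-sum case — the identity converts them to directly integrable sinusoids.


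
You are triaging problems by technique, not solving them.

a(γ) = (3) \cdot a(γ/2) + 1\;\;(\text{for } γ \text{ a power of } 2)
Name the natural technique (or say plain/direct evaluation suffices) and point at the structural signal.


Technique: the master substitution — treat m = log base 2 of γ as the new clock: one recursion step advances m by one while γ scales by 2.


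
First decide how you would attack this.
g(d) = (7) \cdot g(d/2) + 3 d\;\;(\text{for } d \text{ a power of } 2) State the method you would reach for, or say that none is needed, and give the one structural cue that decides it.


Technique: the master substitution — the argument contracts 2-fold per step: reindex d exponentially and solve the linear recurrence in the new index.


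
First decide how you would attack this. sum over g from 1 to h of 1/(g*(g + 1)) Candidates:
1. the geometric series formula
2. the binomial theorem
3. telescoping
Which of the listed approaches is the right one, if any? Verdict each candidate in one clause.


Method: telescoping — rewrite 1/(g*(g + 1)) as simple fractions and successive terms eat each other — only the edges survive.
- the geometric series formula: the term-to-term ratio changes with the index, so the geometric formula cannot close it.
- the binomial theorem: the summand does not match any term pattern of an expanded binomial power.
- telescoping: applicable, and directly so.


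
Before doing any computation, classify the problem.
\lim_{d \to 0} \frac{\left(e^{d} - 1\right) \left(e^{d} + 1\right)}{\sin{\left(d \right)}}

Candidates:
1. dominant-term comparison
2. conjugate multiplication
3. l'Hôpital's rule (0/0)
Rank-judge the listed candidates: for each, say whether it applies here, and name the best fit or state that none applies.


Technique: l'Hôpital's rule (0/0) — substituting 0 gives 0 over 0; differentiate top and bottom once and re-evaluate. A local series expansion at the point resolves it as well; the rule is the packaged version of that step.
- dominant-term comparison — no ranking of term growth rates resolves the limit here.
- conjugate multiplication: there are no radicals in tension whose conjugate would simplify matters.
- l'Hôpital's rule (0/0) — a fit — the right tool for this form.


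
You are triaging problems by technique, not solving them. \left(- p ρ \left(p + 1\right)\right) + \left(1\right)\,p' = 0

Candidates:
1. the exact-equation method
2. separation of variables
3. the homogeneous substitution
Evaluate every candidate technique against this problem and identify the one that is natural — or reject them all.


Method: separation of variables — all dependence on the two variables factors apart, the defining separable shape. This doubles as a Bernoulli equation in the unknown as written; dividing and integrating works on it directly.
- the exact-equation method: the cross partial derivatives disagree, so no single potential exists.
- separation of variables — yes — fits the structure here.
- the homogeneous substitution — the slope is not a function of the ratio of the variables alone.


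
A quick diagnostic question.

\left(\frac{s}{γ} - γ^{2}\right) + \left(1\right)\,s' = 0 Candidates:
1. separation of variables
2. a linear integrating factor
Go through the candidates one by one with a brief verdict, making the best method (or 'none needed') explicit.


Method: a linear integrating factor — linear in the unknown with genuine forcing: multiply through by the exponential of the integrated coefficient and the left side closes into one derivative.
- separation of variables: no algebra isolates the independent variable on one side and the unknown on the other.
- a linear integrating factor: applies; the problem has the shape this method handles.


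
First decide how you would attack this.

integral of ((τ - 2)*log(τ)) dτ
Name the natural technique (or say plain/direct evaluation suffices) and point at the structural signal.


Diagnosis: integration by parts — logs resist antidifferentiation but differentiate beautifully; pair log(τ) with the polynomial τ - 2 via parts.


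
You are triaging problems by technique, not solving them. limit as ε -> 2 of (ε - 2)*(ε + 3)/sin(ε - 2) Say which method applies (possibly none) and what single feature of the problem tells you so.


Method: l'Hôpital's rule (0/0) — substituting 2 gives 0 over 0; differentiate top and bottom once and re-evaluate. A first-order expansion at the point is an equally standard path; the rule packages it.


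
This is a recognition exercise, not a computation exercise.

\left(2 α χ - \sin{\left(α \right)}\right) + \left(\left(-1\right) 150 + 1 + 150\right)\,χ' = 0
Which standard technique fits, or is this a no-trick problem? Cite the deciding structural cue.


Best approach: a linear integrating factor — the unknown enters only to the first power against a nonzero forcing term — the integrating-factor template applies directly.


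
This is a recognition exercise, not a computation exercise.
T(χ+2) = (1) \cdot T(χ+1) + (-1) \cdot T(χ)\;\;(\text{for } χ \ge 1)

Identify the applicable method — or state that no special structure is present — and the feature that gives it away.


Method: the characteristic-root method — the recurrence is linear and homogeneous with constant coefficients, so the ansatz r^χ turns it into a polynomial equation for r.


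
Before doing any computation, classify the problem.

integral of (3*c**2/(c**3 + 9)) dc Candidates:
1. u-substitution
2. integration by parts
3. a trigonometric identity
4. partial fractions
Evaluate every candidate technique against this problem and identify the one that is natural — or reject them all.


Best approach: u-substitution — collected, the integrand has one factor that is, up to a constant, the derivative of an inner expression the rest depends on — substitute for that inner expression.
- u-substitution — applicable, and directly so.
- integration by parts: the integrand does not split as a nonconstant polynomial times an exp, sine, cosine of a linear argument, or logarithm — no polynomial-kernel parts product to differentiate one side of.
- a trigonometric identity: no sine or cosine appears, so there is nothing for a trigonometric identity to act on.
- partial fractions: proper and rational, yes, but the denominator has no factorization over the rationals to exploit.


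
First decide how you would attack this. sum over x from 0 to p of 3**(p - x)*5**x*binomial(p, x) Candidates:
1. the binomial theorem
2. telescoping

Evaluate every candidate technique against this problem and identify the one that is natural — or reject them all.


Best approach: the binomial theorem — terms weighting binomial(p, x) against matched powers of 5 and 3 reassemble into (5 + 3)^p by the binomial theorem.
- the binomial theorem: applies; the problem has the shape this method handles.
- telescoping — as presented, consecutive terms share no shifted copy to cancel against — no rewrite is on display to change that.


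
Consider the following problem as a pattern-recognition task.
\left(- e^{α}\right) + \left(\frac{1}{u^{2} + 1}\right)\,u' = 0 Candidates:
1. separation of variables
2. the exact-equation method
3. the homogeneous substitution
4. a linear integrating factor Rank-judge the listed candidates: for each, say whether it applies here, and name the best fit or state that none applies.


Technique: separation of variables — solved for the derivative, the right side splits multiplicatively into a function of each variable alone — divide and integrate each side.
- separation of variables — applies; the problem has the shape this method handles.
- the exact-equation method — any potential here is of the trivial single-variable kind; the exact method earns its name only with genuine cross terms.
- the homogeneous substitution — solved for the derivative, the right side changes under joint scaling of the two variables.
- a linear integrating factor: the unknown enters nonlinearly (through a power, a denominator, or a transcendental function), which the linear integrating-factor recipe cannot absorb as-is — any repair would come from a preliminary substitution, not the factor.
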